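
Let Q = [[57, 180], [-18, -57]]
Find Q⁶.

tr Q = 0 and det Q = -9, so the characteristic polynomial is λ² − (0)λ + (-9) with roots -3 and 3.
Eigenvectors give P = [[3, 10], [-1, -3]] with P⁻¹ = [[-3, -10], [1, 3]], and Q = P·diag(-3, 3)·P⁻¹.
Then Q⁶ = P·diag(729, 729)·P⁻¹ = [[2187, 7290], [-729, -2187]] · [[-3, -10], [1, 3]] = [[729, 0], [0, 729]].

[[729, 0], [0, 729]]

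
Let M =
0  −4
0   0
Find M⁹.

[[0, 0], [0, 0]]

M is strictly triangular, hence nilpotent: M² = 0, so M⁹ = 0.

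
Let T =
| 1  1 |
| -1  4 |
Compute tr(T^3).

T^2 = [[0, 5], [-5, 15]]
T^3 = [[-5, 20], [-20, 55]]

50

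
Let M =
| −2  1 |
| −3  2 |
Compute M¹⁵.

M² = I (check: tr M = 0 and det M = −1), so M¹⁵ = M since 15 is odd.

[[−2, 1], [−3, 2]]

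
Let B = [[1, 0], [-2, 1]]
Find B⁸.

[[1, 0], [-16, 1]]

B = I + N where N = [[0, 0], [-2, 0]] is strictly lower-triangular, so N² = 0.
(I + N)⁸ = I + 8·N = [[1, 0], [-16, 1]].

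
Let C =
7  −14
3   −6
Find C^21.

C² = C (a projection; rank 1, trace 1), so C^21 = C.

[[7, −14], [3, −6]]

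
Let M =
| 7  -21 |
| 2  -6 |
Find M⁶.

M² = M (a projection; rank 1, trace 1), so M⁶ = M.

[[7, -21], [2, -6]]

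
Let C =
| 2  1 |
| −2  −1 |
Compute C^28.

[[2, 1], [−2, −1]]

C² = C (a projection; rank 1, trace 1), so C^28 = C.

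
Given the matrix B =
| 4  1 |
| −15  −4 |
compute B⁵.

[[4, 1], [−15, −4]]

B² = I (check: tr B = 0 and det B = −1), so B⁵ = B since 5 is odd.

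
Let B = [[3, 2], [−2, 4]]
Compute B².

[[5, 14], [−14, 12]]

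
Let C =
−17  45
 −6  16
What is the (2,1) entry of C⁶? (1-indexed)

126

tr C = −1 and det C = −2, so the characteristic polynomial is λ² − (−1)λ + (−2) with roots 1 and −2.
Eigenvectors give P = [[−5, 3], [−2, 1]] with P⁻¹ = [[1, −3], [2, −5]], and C = P·diag(1, −2)·P⁻¹.
Then C⁶ = P·diag(1, 64)·P⁻¹ = [[−5, 192], [−2, 64]] · [[1, −3], [2, −5]] = [[379, −945], [126, −314]].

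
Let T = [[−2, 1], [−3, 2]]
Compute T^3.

[[−2, 1], [−3, 2]]

T² = I (check: tr T = 0 and det T = −1), so T^3 = T since 3 is odd.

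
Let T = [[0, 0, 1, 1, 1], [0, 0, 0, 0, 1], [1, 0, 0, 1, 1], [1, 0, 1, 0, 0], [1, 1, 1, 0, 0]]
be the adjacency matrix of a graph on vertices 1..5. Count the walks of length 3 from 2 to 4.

2

The number of length-3 walks from vertex 2 to vertex 4 is entry (2,4) of T³, where T is the adjacency matrix.
T² = [[3, 1, 2, 1, 1], [1, 1, 1, 0, 0], [2, 1, 3, 1, 1], [1, 0, 1, 2, 2], [1, 0, 1, 2, 3]]
T³ = [[4, 1, 5, 5, 6], [1, 0, 1, 2, 3], [5, 1, 4, 5, 6], [5, 2, 5, 2, 2], [6, 3, 6, 2, 2]]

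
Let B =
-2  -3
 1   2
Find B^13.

[[-2, -3], [1, 2]]

B² = I (check: tr B = 0 and det B = -1), so B^13 = B since 13 is odd.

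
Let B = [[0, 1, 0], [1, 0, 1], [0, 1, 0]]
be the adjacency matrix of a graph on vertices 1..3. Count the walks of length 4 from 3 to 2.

The number of length-4 walks from vertex 3 to vertex 2 is entry (3,2) of B⁴, where B is the adjacency matrix.
B² = [[1, 0, 1], [0, 2, 0], [1, 0, 1]]
B³ = [[0, 2, 0], [2, 0, 2], [0, 2, 0]]
B⁴ = [[2, 0, 2], [0, 4, 0], [2, 0, 2]]

0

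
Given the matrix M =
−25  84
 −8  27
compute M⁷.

[[−13129, 45948], [−4376, 15315]]

tr M = 2 and det M = −3, so the characteristic polynomial is λ² − (2)λ + (−3) with roots −1 and 3.
Eigenvectors give P = [[7, 3], [2, 1]] with P⁻¹ = [[1, −3], [−2, 7]], and M = P·diag(−1, 3)·P⁻¹.
Then M⁷ = P·diag(−1, 2187)·P⁻¹ = [[−7, 6561], [−2, 2187]] · [[1, −3], [−2, 7]] = [[−13129, 45948], [−4376, 15315]].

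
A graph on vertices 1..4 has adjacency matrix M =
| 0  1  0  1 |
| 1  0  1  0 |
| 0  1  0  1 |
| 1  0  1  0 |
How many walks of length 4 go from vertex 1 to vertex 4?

The number of length-4 walks from vertex 1 to vertex 4 is entry (1,4) of M^4, where M is the adjacency matrix.
M^2 = [[2, 0, 2, 0], [0, 2, 0, 2], [2, 0, 2, 0], [0, 2, 0, 2]]
M^3 = [[0, 4, 0, 4], [4, 0, 4, 0], [0, 4, 0, 4], [4, 0, 4, 0]]
M^4 = [[8, 0, 8, 0], [0, 8, 0, 8], [8, 0, 8, 0], [0, 8, 0, 8]]

0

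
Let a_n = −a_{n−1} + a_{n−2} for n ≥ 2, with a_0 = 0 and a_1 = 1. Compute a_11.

With companion matrix T = [[−1, 1], [1, 0]], [a_n, a_{n−1}]ᵀ = T·[a_{n−1}, a_{n−2}]ᵀ, so [a_11, a_10]ᵀ = T¹⁰·[a_1, a_0]ᵀ.
T¹⁰ = [[89, −55], [−55, 34]], giving [a_11, a_10]ᵀ = [[89], [−55]].

89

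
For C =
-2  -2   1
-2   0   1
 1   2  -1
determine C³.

C² = [[9, 6, -5], [5, 6, -3], [-7, -4, 4]]
C³ = [[-35, -28, 20], [-25, -16, 14], [26, 22, -15]]

[[-35, -28, 20], [-25, -16, 14], [26, 22, -15]]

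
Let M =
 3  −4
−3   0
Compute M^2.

[[21, −12], [−9, 12]]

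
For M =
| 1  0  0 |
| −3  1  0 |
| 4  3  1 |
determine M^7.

M = I + N where N = [[0, 0, 0], [−3, 0, 0], [4, 3, 0]] is strictly lower-triangular, so N^3 = 0.
(I + N)^7 = I + 7·N + 21·N^2 = [[1, 0, 0], [−21, 1, 0], [−161, 21, 1]].

[[1, 0, 0], [−21, 1, 0], [−161, 21, 1]]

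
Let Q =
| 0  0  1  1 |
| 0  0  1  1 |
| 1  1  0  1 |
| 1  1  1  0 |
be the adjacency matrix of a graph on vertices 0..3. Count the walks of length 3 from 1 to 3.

The number of length-3 walks from vertex 1 to vertex 3 is entry (1,3) of Q^3, where Q is the adjacency matrix.
Q^2 = [[2, 2, 1, 1], [2, 2, 1, 1], [1, 1, 3, 2], [1, 1, 2, 3]]
Q^3 = [[2, 2, 5, 5], [2, 2, 5, 5], [5, 5, 4, 5], [5, 5, 5, 4]]

5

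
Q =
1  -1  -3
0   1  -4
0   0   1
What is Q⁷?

[[1, -7, 63], [0, 1, -28], [0, 0, 1]]

Q = I + N where N = [[0, -1, -3], [0, 0, -4], [0, 0, 0]] is strictly upper-triangular, so N³ = 0.
(I + N)⁷ = I + 7·N + 21·N² = [[1, -7, 63], [0, 1, -28], [0, 0, 1]].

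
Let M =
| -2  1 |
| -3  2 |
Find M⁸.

M² = I (check: tr M = 0 and det M = -1), so M⁸ = I since 8 is even.

[[1, 0], [0, 1]]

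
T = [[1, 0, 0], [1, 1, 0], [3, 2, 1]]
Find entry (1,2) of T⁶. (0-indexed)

T = I + N where N = [[0, 0, 0], [1, 0, 0], [3, 2, 0]] is strictly lower-triangular, so N³ = 0.
(I + N)⁶ = I + 6·N + 15·N² = [[1, 0, 0], [6, 1, 0], [48, 12, 1]].

0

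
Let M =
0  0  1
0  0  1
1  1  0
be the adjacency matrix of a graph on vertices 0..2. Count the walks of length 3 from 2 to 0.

The number of length-3 walks from vertex 2 to vertex 0 is entry (2,0) of M³, where M is the adjacency matrix.
M² = [[1, 1, 0], [1, 1, 0], [0, 0, 2]]
M³ = [[0, 0, 2], [0, 0, 2], [2, 2, 0]]

2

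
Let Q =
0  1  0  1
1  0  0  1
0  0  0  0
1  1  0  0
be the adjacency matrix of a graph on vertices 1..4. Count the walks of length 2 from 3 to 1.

0

The number of length-2 walks from vertex 3 to vertex 1 is entry (3,1) of Q², where Q is the adjacency matrix.
Q² = [[2, 1, 0, 1], [1, 2, 0, 1], [0, 0, 0, 0], [1, 1, 0, 2]]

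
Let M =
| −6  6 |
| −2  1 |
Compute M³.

tr M = −5 and det M = 6, so the characteristic polynomial is λ² − (−5)λ + (6) with roots −2 and −3.
Eigenvectors give P = [[−3, 2], [−2, 1]] with P⁻¹ = [[1, −2], [2, −3]], and M = P·diag(−2, −3)·P⁻¹.
Then M³ = P·diag(−8, −27)·P⁻¹ = [[24, −54], [16, −27]] · [[1, −2], [2, −3]] = [[−84, 114], [−38, 49]].

[[−84, 114], [−38, 49]]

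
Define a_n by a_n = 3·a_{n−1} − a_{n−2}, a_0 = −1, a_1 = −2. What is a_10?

−10946

With companion matrix M = [[3, −1], [1, 0]], [a_n, a_{n−1}]ᵀ = M·[a_{n−1}, a_{n−2}]ᵀ, so [a_10, a_9]ᵀ = M⁹·[a_1, a_0]ᵀ.
M⁹ = [[6765, −2584], [2584, −987]], giving [a_10, a_9]ᵀ = [[−10946], [−4181]].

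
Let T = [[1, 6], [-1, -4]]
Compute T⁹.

tr T = -3 and det T = 2, so the characteristic polynomial is λ² − (-3)λ + (2) with roots -1 and -2.
Eigenvectors give P = [[3, -2], [-1, 1]] with P⁻¹ = [[1, 2], [1, 3]], and T = P·diag(-1, -2)·P⁻¹.
Then T⁹ = P·diag(-1, -512)·P⁻¹ = [[-3, 1024], [1, -512]] · [[1, 2], [1, 3]] = [[1021, 3066], [-511, -1534]].

[[1021, 3066], [-511, -1534]]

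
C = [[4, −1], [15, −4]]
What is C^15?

[[4, −1], [15, −4]]

C² = I (check: tr C = 0 and det C = −1), so C^15 = C since 15 is odd.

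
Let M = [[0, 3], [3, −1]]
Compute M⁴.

M² = [[9, −3], [−3, 10]]
M³ = [[−9, 30], [30, −19]]
M⁴ = [[90, −57], [−57, 109]]

[[90, −57], [−57, 109]]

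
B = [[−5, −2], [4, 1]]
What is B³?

tr B = −4 and det B = 3, so the characteristic polynomial is λ² − (−4)λ + (3) with roots −3 and −1.
Eigenvectors give P = [[1, 1], [−1, −2]] with P⁻¹ = [[2, 1], [−1, −1]], and B = P·diag(−3, −1)·P⁻¹.
Then B³ = P·diag(−27, −1)·P⁻¹ = [[−27, −1], [27, 2]] · [[2, 1], [−1, −1]] = [[−53, −26], [52, 25]].

[[−53, −26], [52, 25]]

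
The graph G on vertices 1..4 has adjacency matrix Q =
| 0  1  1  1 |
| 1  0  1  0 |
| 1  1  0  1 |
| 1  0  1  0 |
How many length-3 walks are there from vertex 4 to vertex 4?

The number of length-3 walks from vertex 4 to vertex 4 is entry (4,4) of Q^3, where Q is the adjacency matrix.
Q^2 = [[3, 1, 2, 1], [1, 2, 1, 2], [2, 1, 3, 1], [1, 2, 1, 2]]
Q^3 = [[4, 5, 5, 5], [5, 2, 5, 2], [5, 5, 4, 5], [5, 2, 5, 2]]

2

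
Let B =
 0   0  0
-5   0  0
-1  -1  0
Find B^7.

[[0, 0, 0], [0, 0, 0], [0, 0, 0]]

B is strictly triangular, hence nilpotent: B^3 = 0, so B^7 = 0.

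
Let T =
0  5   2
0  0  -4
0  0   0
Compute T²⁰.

[[0, 0, 0], [0, 0, 0], [0, 0, 0]]

T is strictly triangular, hence nilpotent: T³ = 0, so T²⁰ = 0.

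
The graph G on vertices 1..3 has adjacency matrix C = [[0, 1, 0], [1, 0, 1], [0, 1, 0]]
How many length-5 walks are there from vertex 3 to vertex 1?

The number of length-5 walks from vertex 3 to vertex 1 is entry (3,1) of C^5, where C is the adjacency matrix.
C^2 = [[1, 0, 1], [0, 2, 0], [1, 0, 1]]
C^3 = [[0, 2, 0], [2, 0, 2], [0, 2, 0]]
C^4 = [[2, 0, 2], [0, 4, 0], [2, 0, 2]]
C^5 = [[0, 4, 0], [4, 0, 4], [0, 4, 0]]

0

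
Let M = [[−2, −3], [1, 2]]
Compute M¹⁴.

M² = I (check: tr M = 0 and det M = −1), so M¹⁴ = I since 14 is even.

[[1, 0], [0, 1]]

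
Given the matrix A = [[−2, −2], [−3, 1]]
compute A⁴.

A² = [[10, 2], [3, 7]]
A³ = [[−26, −18], [−27, 1]]
A⁴ = [[106, 34], [51, 55]]

[[106, 34], [51, 55]]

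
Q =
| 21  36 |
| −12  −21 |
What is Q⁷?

tr Q = 0 and det Q = −9, so the characteristic polynomial is λ² − (0)λ + (−9) with roots −3 and 3.
Eigenvectors give P = [[3, −2], [−2, 1]] with P⁻¹ = [[−1, −2], [−2, −3]], and Q = P·diag(−3, 3)·P⁻¹.
Then Q⁷ = P·diag(−2187, 2187)·P⁻¹ = [[−6561, −4374], [4374, 2187]] · [[−1, −2], [−2, −3]] = [[15309, 26244], [−8748, −15309]].

[[15309, 26244], [−8748, −15309]]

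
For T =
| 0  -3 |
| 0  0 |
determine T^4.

[[0, 0], [0, 0]]

T is strictly triangular, hence nilpotent: T^2 = 0, so T^4 = 0.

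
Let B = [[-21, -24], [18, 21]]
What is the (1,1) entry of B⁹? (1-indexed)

tr B = 0 and det B = -9, so the characteristic polynomial is λ² − (0)λ + (-9) with roots 3 and -3.
Eigenvectors give P = [[-1, 4], [1, -3]] with P⁻¹ = [[3, 4], [1, 1]], and B = P·diag(3, -3)·P⁻¹.
Then B⁹ = P·diag(19683, -19683)·P⁻¹ = [[-19683, -78732], [19683, 59049]] · [[3, 4], [1, 1]] = [[-137781, -157464], [118098, 137781]].

-137781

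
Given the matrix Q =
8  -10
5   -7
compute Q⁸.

tr Q = 1 and det Q = -6, so the characteristic polynomial is λ² − (1)λ + (-6) with roots 3 and -2.
Eigenvectors give P = [[2, 1], [1, 1]] with P⁻¹ = [[1, -1], [-1, 2]], and Q = P·diag(3, -2)·P⁻¹.
Then Q⁸ = P·diag(6561, 256)·P⁻¹ = [[13122, 256], [6561, 256]] · [[1, -1], [-1, 2]] = [[12866, -12610], [6305, -6049]].

[[12866, -12610], [6305, -6049]]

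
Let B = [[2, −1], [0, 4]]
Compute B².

[[4, −6], [0, 16]]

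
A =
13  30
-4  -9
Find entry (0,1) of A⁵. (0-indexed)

3630

tr A = 4 and det A = 3, so the characteristic polynomial is λ² − (4)λ + (3) with roots 3 and 1.
Eigenvectors give P = [[-3, -5], [1, 2]] with P⁻¹ = [[-2, -5], [1, 3]], and A = P·diag(3, 1)·P⁻¹.
Then A⁵ = P·diag(243, 1)·P⁻¹ = [[-729, -5], [243, 2]] · [[-2, -5], [1, 3]] = [[1453, 3630], [-484, -1209]].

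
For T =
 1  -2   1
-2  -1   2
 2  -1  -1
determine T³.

T² = [[7, -1, -4], [4, 3, -6], [2, -2, 1]]
T³ = [[1, -9, 9], [-14, -5, 16], [8, -3, -3]]

[[1, -9, 9], [-14, -5, 16], [8, -3, -3]]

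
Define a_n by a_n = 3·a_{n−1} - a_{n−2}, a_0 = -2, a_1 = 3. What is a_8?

3715

With companion matrix B = [[3, -1], [1, 0]], [a_n, a_{n−1}]ᵀ = B·[a_{n−1}, a_{n−2}]ᵀ, so [a_8, a_7]ᵀ = B^7·[a_1, a_0]ᵀ.
B^7 = [[987, -377], [377, -144]], giving [a_8, a_7]ᵀ = [[3715], [1419]].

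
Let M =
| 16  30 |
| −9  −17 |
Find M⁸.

[[−1274, −2550], [765, 1531]]

tr M = −1 and det M = −2, so the characteristic polynomial is λ² − (−1)λ + (−2) with roots 1 and −2.
Eigenvectors give P = [[−2, −5], [1, 3]] with P⁻¹ = [[−3, −5], [1, 2]], and M = P·diag(1, −2)·P⁻¹.
Then M⁸ = P·diag(1, 256)·P⁻¹ = [[−2, −1280], [1, 768]] · [[−3, −5], [1, 2]] = [[−1274, −2550], [765, 1531]].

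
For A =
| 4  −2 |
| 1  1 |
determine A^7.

tr A = 5 and det A = 6, so the characteristic polynomial is λ² − (5)λ + (6) with roots 2 and 3.
Eigenvectors give P = [[−1, 2], [−1, 1]] with P⁻¹ = [[1, −2], [1, −1]], and A = P·diag(2, 3)·P⁻¹.
Then A^7 = P·diag(128, 2187)·P⁻¹ = [[−128, 4374], [−128, 2187]] · [[1, −2], [1, −1]] = [[4246, −4118], [2059, −1931]].

[[4246, −4118], [2059, −1931]]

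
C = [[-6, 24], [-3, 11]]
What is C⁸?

[[-50184, 151320], [-18915, 57001]]

tr C = 5 and det C = 6, so the characteristic polynomial is λ² − (5)λ + (6) with roots 3 and 2.
Eigenvectors give P = [[-8, -3], [-3, -1]] with P⁻¹ = [[1, -3], [-3, 8]], and C = P·diag(3, 2)·P⁻¹.
Then C⁸ = P·diag(6561, 256)·P⁻¹ = [[-52488, -768], [-19683, -256]] · [[1, -3], [-3, 8]] = [[-50184, 151320], [-18915, 57001]].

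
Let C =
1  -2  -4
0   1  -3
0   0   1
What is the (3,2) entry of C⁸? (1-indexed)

C = I + N where N = [[0, -2, -4], [0, 0, -3], [0, 0, 0]] is strictly upper-triangular, so N³ = 0.
(I + N)⁸ = I + 8·N + 28·N² = [[1, -16, 136], [0, 1, -24], [0, 0, 1]].

0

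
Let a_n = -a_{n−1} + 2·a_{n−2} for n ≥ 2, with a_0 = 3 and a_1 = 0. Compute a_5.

-30

With companion matrix M = [[-1, 2], [1, 0]], [a_n, a_{n−1}]ᵀ = M·[a_{n−1}, a_{n−2}]ᵀ, so [a_5, a_4]ᵀ = M^4·[a_1, a_0]ᵀ.
M^4 = [[11, -10], [-5, 6]], giving [a_5, a_4]ᵀ = [[-30], [18]].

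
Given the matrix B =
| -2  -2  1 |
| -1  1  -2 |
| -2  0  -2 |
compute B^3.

[[-10, -6, 0], [-15, -7, -3], [-24, -12, -4]]

B^2 = [[4, 2, 0], [5, 3, 1], [8, 4, 2]]
B^3 = [[-10, -6, 0], [-15, -7, -3], [-24, -12, -4]]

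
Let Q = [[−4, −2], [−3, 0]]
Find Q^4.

Q^2 = [[22, 8], [12, 6]]
Q^3 = [[−112, −44], [−66, −24]]
Q^4 = [[580, 224], [336, 132]]

[[580, 224], [336, 132]]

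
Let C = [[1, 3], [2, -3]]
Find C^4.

[[73, -132], [-88, 249]]

C^2 = [[7, -6], [-4, 15]]
C^3 = [[-5, 39], [26, -57]]
C^4 = [[73, -132], [-88, 249]]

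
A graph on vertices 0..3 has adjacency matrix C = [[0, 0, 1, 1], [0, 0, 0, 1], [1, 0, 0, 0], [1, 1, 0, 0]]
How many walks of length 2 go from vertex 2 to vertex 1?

The number of length-2 walks from vertex 2 to vertex 1 is entry (2,1) of C², where C is the adjacency matrix.
C² = [[2, 1, 0, 0], [1, 1, 0, 0], [0, 0, 1, 1], [0, 0, 1, 2]]

0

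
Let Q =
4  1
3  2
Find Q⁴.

[[469, 156], [468, 157]]

Q² = [[19, 6], [18, 7]]
Q³ = [[94, 31], [93, 32]]
Q⁴ = [[469, 156], [468, 157]]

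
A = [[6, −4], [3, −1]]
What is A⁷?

[[8364, −8236], [6177, −6049]]

tr A = 5 and det A = 6, so the characteristic polynomial is λ² − (5)λ + (6) with roots 3 and 2.
Eigenvectors give P = [[4, −1], [3, −1]] with P⁻¹ = [[1, −1], [3, −4]], and A = P·diag(3, 2)·P⁻¹.
Then A⁷ = P·diag(2187, 128)·P⁻¹ = [[8748, −128], [6561, −128]] · [[1, −1], [3, −4]] = [[8364, −8236], [6177, −6049]].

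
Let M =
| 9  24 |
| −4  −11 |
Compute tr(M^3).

tr M = −2 and det M = −3, so the characteristic polynomial is λ² − (−2)λ + (−3) with roots 1 and −3.
Eigenvectors give P = [[3, 2], [−1, −1]] with P⁻¹ = [[1, 2], [−1, −3]], and M = P·diag(1, −3)·P⁻¹.
Then M^3 = P·diag(1, −27)·P⁻¹ = [[3, −54], [−1, 27]] · [[1, 2], [−1, −3]] = [[57, 168], [−28, −83]].

−26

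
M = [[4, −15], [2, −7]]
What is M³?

tr M = −3 and det M = 2, so the characteristic polynomial is λ² − (−3)λ + (2) with roots −2 and −1.
Eigenvectors give P = [[5, −3], [2, −1]] with P⁻¹ = [[−1, 3], [−2, 5]], and M = P·diag(−2, −1)·P⁻¹.
Then M³ = P·diag(−8, −1)·P⁻¹ = [[−40, 3], [−16, 1]] · [[−1, 3], [−2, 5]] = [[34, −105], [14, −43]].

[[34, −105], [14, −43]]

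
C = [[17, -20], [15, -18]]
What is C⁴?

[[-179, 260], [-195, 276]]

tr C = -1 and det C = -6, so the characteristic polynomial is λ² − (-1)λ + (-6) with roots -3 and 2.
Eigenvectors give P = [[-1, -4], [-1, -3]] with P⁻¹ = [[3, -4], [-1, 1]], and C = P·diag(-3, 2)·P⁻¹.
Then C⁴ = P·diag(81, 16)·P⁻¹ = [[-81, -64], [-81, -48]] · [[3, -4], [-1, 1]] = [[-179, 260], [-195, 276]].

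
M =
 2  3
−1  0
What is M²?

[[1, 6], [−2, −3]]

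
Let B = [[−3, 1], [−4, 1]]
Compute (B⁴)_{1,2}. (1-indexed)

B² = [[5, −2], [8, −3]]
B³ = [[−7, 3], [−12, 5]]
B⁴ = [[9, −4], [16, −7]]

−4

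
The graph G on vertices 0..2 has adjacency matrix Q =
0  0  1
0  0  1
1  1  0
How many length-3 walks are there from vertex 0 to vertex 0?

0

The number of length-3 walks from vertex 0 to vertex 0 is entry (0,0) of Q³, where Q is the adjacency matrix.
Q² = [[1, 1, 0], [1, 1, 0], [0, 0, 2]]
Q³ = [[0, 0, 2], [0, 0, 2], [2, 2, 0]]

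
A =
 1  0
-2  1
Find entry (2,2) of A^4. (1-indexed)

1

A = I + N where N = [[0, 0], [-2, 0]] is strictly lower-triangular, so N^2 = 0.
(I + N)^4 = I + 4·N = [[1, 0], [-8, 1]].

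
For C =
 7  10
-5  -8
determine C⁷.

[[2443, 4630], [-2315, -4502]]

tr C = -1 and det C = -6, so the characteristic polynomial is λ² − (-1)λ + (-6) with roots 2 and -3.
Eigenvectors give P = [[-2, -1], [1, 1]] with P⁻¹ = [[-1, -1], [1, 2]], and C = P·diag(2, -3)·P⁻¹.
Then C⁷ = P·diag(128, -2187)·P⁻¹ = [[-256, 2187], [128, -2187]] · [[-1, -1], [1, 2]] = [[2443, 4630], [-2315, -4502]].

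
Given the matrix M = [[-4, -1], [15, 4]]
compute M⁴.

M² = I (check: tr M = 0 and det M = -1), so M⁴ = I since 4 is even.

[[1, 0], [0, 1]]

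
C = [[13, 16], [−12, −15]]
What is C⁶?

[[−2183, −2912], [2184, 2913]]

tr C = −2 and det C = −3, so the characteristic polynomial is λ² − (−2)λ + (−3) with roots 1 and −3.
Eigenvectors give P = [[4, −1], [−3, 1]] with P⁻¹ = [[1, 1], [3, 4]], and C = P·diag(1, −3)·P⁻¹.
Then C⁶ = P·diag(1, 729)·P⁻¹ = [[4, −729], [−3, 729]] · [[1, 1], [3, 4]] = [[−2183, −2912], [2184, 2913]].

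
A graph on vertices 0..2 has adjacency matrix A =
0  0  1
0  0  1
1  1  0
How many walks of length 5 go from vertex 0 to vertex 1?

0

The number of length-5 walks from vertex 0 to vertex 1 is entry (0,1) of A⁵, where A is the adjacency matrix.
A² = [[1, 1, 0], [1, 1, 0], [0, 0, 2]]
A³ = [[0, 0, 2], [0, 0, 2], [2, 2, 0]]
A⁴ = [[2, 2, 0], [2, 2, 0], [0, 0, 4]]
A⁵ = [[0, 0, 4], [0, 0, 4], [4, 4, 0]]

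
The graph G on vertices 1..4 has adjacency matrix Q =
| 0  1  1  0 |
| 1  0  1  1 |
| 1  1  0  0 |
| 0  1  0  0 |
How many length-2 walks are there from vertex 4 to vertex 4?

1

The number of length-2 walks from vertex 4 to vertex 4 is entry (4,4) of Q², where Q is the adjacency matrix.
Q² = [[2, 1, 1, 1], [1, 3, 1, 0], [1, 1, 2, 1], [1, 0, 1, 1]]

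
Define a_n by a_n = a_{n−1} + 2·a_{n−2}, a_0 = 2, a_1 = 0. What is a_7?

With companion matrix T = [[1, 2], [1, 0]], [a_n, a_{n−1}]ᵀ = T·[a_{n−1}, a_{n−2}]ᵀ, so [a_7, a_6]ᵀ = T^6·[a_1, a_0]ᵀ.
T^6 = [[43, 42], [21, 22]], giving [a_7, a_6]ᵀ = [[84], [44]].

84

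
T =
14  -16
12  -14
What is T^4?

[[16, 0], [0, 16]]

tr T = 0 and det T = -4, so the characteristic polynomial is λ² − (0)λ + (-4) with roots 2 and -2.
Eigenvectors give P = [[4, -1], [3, -1]] with P⁻¹ = [[1, -1], [3, -4]], and T = P·diag(2, -2)·P⁻¹.
Then T^4 = P·diag(16, 16)·P⁻¹ = [[64, -16], [48, -16]] · [[1, -1], [3, -4]] = [[16, 0], [0, 16]].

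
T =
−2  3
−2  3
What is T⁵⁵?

T² = T (a projection; rank 1, trace 1), so T⁵⁵ = T.

[[−2, 3], [−2, 3]]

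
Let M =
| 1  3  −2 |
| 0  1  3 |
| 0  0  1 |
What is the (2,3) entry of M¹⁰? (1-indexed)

M = I + N where N = [[0, 3, −2], [0, 0, 3], [0, 0, 0]] is strictly upper-triangular, so N³ = 0.
(I + N)¹⁰ = I + 10·N + 45·N² = [[1, 30, 385], [0, 1, 30], [0, 0, 1]].

30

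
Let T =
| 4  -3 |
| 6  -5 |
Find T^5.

[[34, -33], [66, -65]]

tr T = -1 and det T = -2, so the characteristic polynomial is λ² − (-1)λ + (-2) with roots 1 and -2.
Eigenvectors give P = [[1, -1], [1, -2]] with P⁻¹ = [[2, -1], [1, -1]], and T = P·diag(1, -2)·P⁻¹.
Then T^5 = P·diag(1, -32)·P⁻¹ = [[1, 32], [1, 64]] · [[2, -1], [1, -1]] = [[34, -33], [66, -65]].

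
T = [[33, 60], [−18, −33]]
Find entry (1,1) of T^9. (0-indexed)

−216513

tr T = 0 and det T = −9, so the characteristic polynomial is λ² − (0)λ + (−9) with roots 3 and −3.
Eigenvectors give P = [[2, −5], [−1, 3]] with P⁻¹ = [[3, 5], [1, 2]], and T = P·diag(3, −3)·P⁻¹.
Then T^9 = P·diag(19683, −19683)·P⁻¹ = [[39366, 98415], [−19683, −59049]] · [[3, 5], [1, 2]] = [[216513, 393660], [−118098, −216513]].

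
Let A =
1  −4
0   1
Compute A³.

A = I + N where N = [[0, −4], [0, 0]] is strictly upper-triangular, so N² = 0.
(I + N)³ = I + 3·N = [[1, −12], [0, 1]].

[[1, −12], [0, 1]]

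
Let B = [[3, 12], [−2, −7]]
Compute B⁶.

[[−1455, −4368], [728, 2185]]

tr B = −4 and det B = 3, so the characteristic polynomial is λ² − (−4)λ + (3) with roots −1 and −3.
Eigenvectors give P = [[−3, −2], [1, 1]] with P⁻¹ = [[−1, −2], [1, 3]], and B = P·diag(−1, −3)·P⁻¹.
Then B⁶ = P·diag(1, 729)·P⁻¹ = [[−3, −1458], [1, 729]] · [[−1, −2], [1, 3]] = [[−1455, −4368], [728, 2185]].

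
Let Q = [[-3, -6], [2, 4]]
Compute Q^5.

Q² = Q (a projection; rank 1, trace 1), so Q^5 = Q.

[[-3, -6], [2, 4]]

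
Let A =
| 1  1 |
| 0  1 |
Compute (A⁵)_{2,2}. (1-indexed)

A = I + N where N = [[0, 1], [0, 0]] is strictly upper-triangular, so N² = 0.
(I + N)⁵ = I + 5·N = [[1, 5], [0, 1]].

1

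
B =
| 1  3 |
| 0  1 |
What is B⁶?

B = I + N where N = [[0, 3], [0, 0]] is strictly upper-triangular, so N² = 0.
(I + N)⁶ = I + 6·N = [[1, 18], [0, 1]].

[[1, 18], [0, 1]]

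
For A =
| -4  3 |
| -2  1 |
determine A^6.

tr A = -3 and det A = 2, so the characteristic polynomial is λ² − (-3)λ + (2) with roots -1 and -2.
Eigenvectors give P = [[1, -3], [1, -2]] with P⁻¹ = [[-2, 3], [-1, 1]], and A = P·diag(-1, -2)·P⁻¹.
Then A^6 = P·diag(1, 64)·P⁻¹ = [[1, -192], [1, -128]] · [[-2, 3], [-1, 1]] = [[190, -189], [126, -125]].

[[190, -189], [126, -125]]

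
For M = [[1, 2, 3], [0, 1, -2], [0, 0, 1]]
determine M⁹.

[[1, 18, -117], [0, 1, -18], [0, 0, 1]]

M = I + N where N = [[0, 2, 3], [0, 0, -2], [0, 0, 0]] is strictly upper-triangular, so N³ = 0.
(I + N)⁹ = I + 9·N + 36·N² = [[1, 18, -117], [0, 1, -18], [0, 0, 1]].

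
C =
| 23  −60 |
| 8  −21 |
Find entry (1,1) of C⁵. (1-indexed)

1463

tr C = 2 and det C = −3, so the characteristic polynomial is λ² − (2)λ + (−3) with roots 3 and −1.
Eigenvectors give P = [[3, −5], [1, −2]] with P⁻¹ = [[2, −5], [1, −3]], and C = P·diag(3, −1)·P⁻¹.
Then C⁵ = P·diag(243, −1)·P⁻¹ = [[729, 5], [243, 2]] · [[2, −5], [1, −3]] = [[1463, −3660], [488, −1221]].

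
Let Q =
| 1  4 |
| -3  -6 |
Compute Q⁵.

tr Q = -5 and det Q = 6, so the characteristic polynomial is λ² − (-5)λ + (6) with roots -3 and -2.
Eigenvectors give P = [[-1, -4], [1, 3]] with P⁻¹ = [[3, 4], [-1, -1]], and Q = P·diag(-3, -2)·P⁻¹.
Then Q⁵ = P·diag(-243, -32)·P⁻¹ = [[243, 128], [-243, -96]] · [[3, 4], [-1, -1]] = [[601, 844], [-633, -876]].

[[601, 844], [-633, -876]]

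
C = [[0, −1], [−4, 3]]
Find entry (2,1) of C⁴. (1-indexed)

C² = [[4, −3], [−12, 13]]
C³ = [[12, −13], [−52, 51]]
C⁴ = [[52, −51], [−204, 205]]

−204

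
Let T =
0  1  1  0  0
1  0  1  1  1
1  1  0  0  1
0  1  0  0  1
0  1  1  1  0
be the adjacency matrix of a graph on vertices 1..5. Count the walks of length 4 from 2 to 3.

19

The number of length-4 walks from vertex 2 to vertex 3 is entry (2,3) of T⁴, where T is the adjacency matrix.
T² = [[2, 1, 1, 1, 2], [1, 4, 2, 1, 2], [1, 2, 3, 2, 1], [1, 1, 2, 2, 1], [2, 2, 1, 1, 3]]
T³ = [[2, 6, 5, 3, 3], [6, 6, 7, 6, 7], [5, 7, 4, 3, 7], [3, 6, 3, 2, 5], [3, 7, 7, 5, 4]]
T⁴ = [[11, 13, 11, 9, 14], [13, 26, 19, 13, 19], [11, 19, 19, 14, 14], [9, 13, 14, 11, 11], [14, 19, 14, 11, 19]]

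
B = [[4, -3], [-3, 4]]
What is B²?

[[25, -24], [-24, 25]]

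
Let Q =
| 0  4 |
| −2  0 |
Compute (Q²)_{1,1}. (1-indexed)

−8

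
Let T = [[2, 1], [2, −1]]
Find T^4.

T^2 = [[6, 1], [2, 3]]
T^3 = [[14, 5], [10, −1]]
T^4 = [[38, 9], [18, 11]]

[[38, 9], [18, 11]]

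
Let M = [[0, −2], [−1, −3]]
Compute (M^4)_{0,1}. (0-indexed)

M^2 = [[2, 6], [3, 11]]
M^3 = [[−6, −22], [−11, −39]]
M^4 = [[22, 78], [39, 139]]

78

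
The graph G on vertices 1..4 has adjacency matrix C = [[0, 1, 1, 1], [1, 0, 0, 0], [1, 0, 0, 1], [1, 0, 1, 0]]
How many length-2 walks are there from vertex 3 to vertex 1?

1

The number of length-2 walks from vertex 3 to vertex 1 is entry (3,1) of C², where C is the adjacency matrix.
C² = [[3, 0, 1, 1], [0, 1, 1, 1], [1, 1, 2, 1], [1, 1, 1, 2]]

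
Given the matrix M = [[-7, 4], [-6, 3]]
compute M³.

[[-79, 52], [-78, 51]]

tr M = -4 and det M = 3, so the characteristic polynomial is λ² − (-4)λ + (3) with roots -3 and -1.
Eigenvectors give P = [[1, -2], [1, -3]] with P⁻¹ = [[3, -2], [1, -1]], and M = P·diag(-3, -1)·P⁻¹.
Then M³ = P·diag(-27, -1)·P⁻¹ = [[-27, 2], [-27, 3]] · [[3, -2], [1, -1]] = [[-79, 52], [-78, 51]].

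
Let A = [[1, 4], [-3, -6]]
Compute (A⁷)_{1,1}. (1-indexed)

tr A = -5 and det A = 6, so the characteristic polynomial is λ² − (-5)λ + (6) with roots -2 and -3.
Eigenvectors give P = [[4, -1], [-3, 1]] with P⁻¹ = [[1, 1], [3, 4]], and A = P·diag(-2, -3)·P⁻¹.
Then A⁷ = P·diag(-128, -2187)·P⁻¹ = [[-512, 2187], [384, -2187]] · [[1, 1], [3, 4]] = [[6049, 8236], [-6177, -8364]].

6049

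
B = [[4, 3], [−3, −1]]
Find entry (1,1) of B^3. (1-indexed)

B^2 = [[7, 9], [−9, −8]]
B^3 = [[1, 12], [−12, −19]]

1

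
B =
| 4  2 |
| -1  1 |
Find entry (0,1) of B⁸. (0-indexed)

12610

tr B = 5 and det B = 6, so the characteristic polynomial is λ² − (5)λ + (6) with roots 3 and 2.
Eigenvectors give P = [[-2, -1], [1, 1]] with P⁻¹ = [[-1, -1], [1, 2]], and B = P·diag(3, 2)·P⁻¹.
Then B⁸ = P·diag(6561, 256)·P⁻¹ = [[-13122, -256], [6561, 256]] · [[-1, -1], [1, 2]] = [[12866, 12610], [-6305, -6049]].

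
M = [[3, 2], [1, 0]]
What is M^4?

[[139, 78], [39, 22]]

M^2 = [[11, 6], [3, 2]]
M^3 = [[39, 22], [11, 6]]
M^4 = [[139, 78], [39, 22]]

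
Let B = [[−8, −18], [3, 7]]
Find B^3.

[[−26, −54], [9, 19]]

tr B = −1 and det B = −2, so the characteristic polynomial is λ² − (−1)λ + (−2) with roots −2 and 1.
Eigenvectors give P = [[3, 2], [−1, −1]] with P⁻¹ = [[1, 2], [−1, −3]], and B = P·diag(−2, 1)·P⁻¹.
Then B^3 = P·diag(−8, 1)·P⁻¹ = [[−24, 2], [8, −1]] · [[1, 2], [−1, −3]] = [[−26, −54], [9, 19]].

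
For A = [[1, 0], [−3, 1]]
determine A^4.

A = I + N where N = [[0, 0], [−3, 0]] is strictly lower-triangular, so N^2 = 0.
(I + N)^4 = I + 4·N = [[1, 0], [−12, 1]].

[[1, 0], [−12, 1]]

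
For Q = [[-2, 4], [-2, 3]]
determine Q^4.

Q^2 = [[-4, 4], [-2, 1]]
Q^3 = [[0, -4], [2, -5]]
Q^4 = [[8, -12], [6, -7]]

[[8, -12], [6, -7]]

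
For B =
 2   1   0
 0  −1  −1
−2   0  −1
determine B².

[[4, 1, −1], [2, 1, 2], [−2, −2, 1]]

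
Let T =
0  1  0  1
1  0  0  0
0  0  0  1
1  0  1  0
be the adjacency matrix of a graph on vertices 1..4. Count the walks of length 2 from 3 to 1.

The number of length-2 walks from vertex 3 to vertex 1 is entry (3,1) of T^2, where T is the adjacency matrix.
T^2 = [[2, 0, 1, 0], [0, 1, 0, 1], [1, 0, 1, 0], [0, 1, 0, 2]]

1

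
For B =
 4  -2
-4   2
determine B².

[[24, -12], [-24, 12]]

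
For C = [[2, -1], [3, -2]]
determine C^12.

C² = I (check: tr C = 0 and det C = -1), so C^12 = I since 12 is even.

[[1, 0], [0, 1]]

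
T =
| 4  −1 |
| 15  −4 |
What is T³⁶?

[[1, 0], [0, 1]]

T² = I (check: tr T = 0 and det T = −1), so T³⁶ = I since 36 is even.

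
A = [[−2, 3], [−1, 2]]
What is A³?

[[−2, 3], [−1, 2]]

A² = I (check: tr A = 0 and det A = −1), so A³ = A since 3 is odd.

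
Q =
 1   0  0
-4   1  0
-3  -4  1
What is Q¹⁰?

Q = I + N where N = [[0, 0, 0], [-4, 0, 0], [-3, -4, 0]] is strictly lower-triangular, so N³ = 0.
(I + N)¹⁰ = I + 10·N + 45·N² = [[1, 0, 0], [-40, 1, 0], [690, -40, 1]].

[[1, 0, 0], [-40, 1, 0], [690, -40, 1]]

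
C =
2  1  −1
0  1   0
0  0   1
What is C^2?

[[4, 3, −3], [0, 1, 0], [0, 0, 1]]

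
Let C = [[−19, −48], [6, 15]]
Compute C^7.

[[−19675, −52464], [6558, 17487]]

tr C = −4 and det C = 3, so the characteristic polynomial is λ² − (−4)λ + (3) with roots −1 and −3.
Eigenvectors give P = [[−8, −3], [3, 1]] with P⁻¹ = [[1, 3], [−3, −8]], and C = P·diag(−1, −3)·P⁻¹.
Then C^7 = P·diag(−1, −2187)·P⁻¹ = [[8, 6561], [−3, −2187]] · [[1, 3], [−3, −8]] = [[−19675, −52464], [6558, 17487]].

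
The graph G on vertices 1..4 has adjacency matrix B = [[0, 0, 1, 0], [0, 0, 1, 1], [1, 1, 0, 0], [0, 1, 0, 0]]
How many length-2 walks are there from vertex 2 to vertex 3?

0

The number of length-2 walks from vertex 2 to vertex 3 is entry (2,3) of B^2, where B is the adjacency matrix.
B^2 = [[1, 1, 0, 0], [1, 2, 0, 0], [0, 0, 2, 1], [0, 0, 1, 1]]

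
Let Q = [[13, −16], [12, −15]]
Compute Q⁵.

tr Q = −2 and det Q = −3, so the characteristic polynomial is λ² − (−2)λ + (−3) with roots −3 and 1.
Eigenvectors give P = [[1, 4], [1, 3]] with P⁻¹ = [[−3, 4], [1, −1]], and Q = P·diag(−3, 1)·P⁻¹.
Then Q⁵ = P·diag(−243, 1)·P⁻¹ = [[−243, 4], [−243, 3]] · [[−3, 4], [1, −1]] = [[733, −976], [732, −975]].

[[733, −976], [732, −975]]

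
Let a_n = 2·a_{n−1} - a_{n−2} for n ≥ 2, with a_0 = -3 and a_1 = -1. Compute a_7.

11

With companion matrix M = [[2, -1], [1, 0]], [a_n, a_{n−1}]ᵀ = M·[a_{n−1}, a_{n−2}]ᵀ, so [a_7, a_6]ᵀ = M⁶·[a_1, a_0]ᵀ.
M⁶ = [[7, -6], [6, -5]], giving [a_7, a_6]ᵀ = [[11], [9]].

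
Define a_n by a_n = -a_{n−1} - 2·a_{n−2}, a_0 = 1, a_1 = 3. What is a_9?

-57

With companion matrix Q = [[-1, -2], [1, 0]], [a_n, a_{n−1}]ᵀ = Q·[a_{n−1}, a_{n−2}]ᵀ, so [a_9, a_8]ᵀ = Q⁸·[a_1, a_0]ᵀ.
Q⁸ = [[-17, -6], [3, -14]], giving [a_9, a_8]ᵀ = [[-57], [-5]].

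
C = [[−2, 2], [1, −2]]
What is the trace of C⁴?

136

C² = [[6, −8], [−4, 6]]
C³ = [[−20, 28], [14, −20]]
C⁴ = [[68, −96], [−48, 68]]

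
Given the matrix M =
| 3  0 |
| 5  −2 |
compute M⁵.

tr M = 1 and det M = −6, so the characteristic polynomial is λ² − (1)λ + (−6) with roots 3 and −2.
Eigenvectors give P = [[−1, 0], [−1, −1]] with P⁻¹ = [[−1, 0], [1, −1]], and M = P·diag(3, −2)·P⁻¹.
Then M⁵ = P·diag(243, −32)·P⁻¹ = [[−243, 0], [−243, 32]] · [[−1, 0], [1, −1]] = [[243, 0], [275, −32]].

[[243, 0], [275, −32]]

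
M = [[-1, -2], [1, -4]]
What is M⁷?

[[1931, -4118], [2059, -4246]]

tr M = -5 and det M = 6, so the characteristic polynomial is λ² − (-5)λ + (6) with roots -3 and -2.
Eigenvectors give P = [[-1, 2], [-1, 1]] with P⁻¹ = [[1, -2], [1, -1]], and M = P·diag(-3, -2)·P⁻¹.
Then M⁷ = P·diag(-2187, -128)·P⁻¹ = [[2187, -256], [2187, -128]] · [[1, -2], [1, -1]] = [[1931, -4118], [2059, -4246]].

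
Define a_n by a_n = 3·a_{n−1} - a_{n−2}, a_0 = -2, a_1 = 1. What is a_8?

With companion matrix T = [[3, -1], [1, 0]], [a_n, a_{n−1}]ᵀ = T·[a_{n−1}, a_{n−2}]ᵀ, so [a_8, a_7]ᵀ = T⁷·[a_1, a_0]ᵀ.
T⁷ = [[987, -377], [377, -144]], giving [a_8, a_7]ᵀ = [[1741], [665]].

1741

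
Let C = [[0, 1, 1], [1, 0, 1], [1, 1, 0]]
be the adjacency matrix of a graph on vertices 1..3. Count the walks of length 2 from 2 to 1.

The number of length-2 walks from vertex 2 to vertex 1 is entry (2,1) of C^2, where C is the adjacency matrix.
C^2 = [[2, 1, 1], [1, 2, 1], [1, 1, 2]]

1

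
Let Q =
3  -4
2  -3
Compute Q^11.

[[3, -4], [2, -3]]

Q² = I (check: tr Q = 0 and det Q = -1), so Q^11 = Q since 11 is odd.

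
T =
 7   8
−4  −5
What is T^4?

tr T = 2 and det T = −3, so the characteristic polynomial is λ² − (2)λ + (−3) with roots 3 and −1.
Eigenvectors give P = [[−2, −1], [1, 1]] with P⁻¹ = [[−1, −1], [1, 2]], and T = P·diag(3, −1)·P⁻¹.
Then T^4 = P·diag(81, 1)·P⁻¹ = [[−162, −1], [81, 1]] · [[−1, −1], [1, 2]] = [[161, 160], [−80, −79]].

[[161, 160], [−80, −79]]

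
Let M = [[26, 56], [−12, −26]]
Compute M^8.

tr M = 0 and det M = −4, so the characteristic polynomial is λ² − (0)λ + (−4) with roots −2 and 2.
Eigenvectors give P = [[−2, −7], [1, 3]] with P⁻¹ = [[3, 7], [−1, −2]], and M = P·diag(−2, 2)·P⁻¹.
Then M^8 = P·diag(256, 256)·P⁻¹ = [[−512, −1792], [256, 768]] · [[3, 7], [−1, −2]] = [[256, 0], [0, 256]].

[[256, 0], [0, 256]]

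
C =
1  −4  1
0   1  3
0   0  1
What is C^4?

C = I + N where N = [[0, −4, 1], [0, 0, 3], [0, 0, 0]] is strictly upper-triangular, so N^3 = 0.
(I + N)^4 = I + 4·N + 6·N^2 = [[1, −16, −68], [0, 1, 12], [0, 0, 1]].

[[1, −16, −68], [0, 1, 12], [0, 0, 1]]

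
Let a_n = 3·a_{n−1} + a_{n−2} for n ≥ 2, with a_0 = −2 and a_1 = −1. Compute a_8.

−6305

With companion matrix A = [[3, 1], [1, 0]], [a_n, a_{n−1}]ᵀ = A·[a_{n−1}, a_{n−2}]ᵀ, so [a_8, a_7]ᵀ = A⁷·[a_1, a_0]ᵀ.
A⁷ = [[3927, 1189], [1189, 360]], giving [a_8, a_7]ᵀ = [[−6305], [−1909]].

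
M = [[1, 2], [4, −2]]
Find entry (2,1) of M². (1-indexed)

−4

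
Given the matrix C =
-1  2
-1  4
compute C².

[[-1, 6], [-3, 14]]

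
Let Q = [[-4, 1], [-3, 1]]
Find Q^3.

Q^2 = [[13, -3], [9, -2]]
Q^3 = [[-43, 10], [-30, 7]]

[[-43, 10], [-30, 7]]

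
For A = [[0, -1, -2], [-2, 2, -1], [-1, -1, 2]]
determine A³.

A² = [[4, 0, -3], [-3, 7, 0], [0, -3, 7]]
A³ = [[3, -1, -14], [-14, 17, -1], [-1, -13, 17]]

[[3, -1, -14], [-14, 17, -1], [-1, -13, 17]]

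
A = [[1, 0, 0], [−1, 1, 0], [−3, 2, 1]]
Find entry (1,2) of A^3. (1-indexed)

0

A = I + N where N = [[0, 0, 0], [−1, 0, 0], [−3, 2, 0]] is strictly lower-triangular, so N^3 = 0.
(I + N)^3 = I + 3·N + 3·N^2 = [[1, 0, 0], [−3, 1, 0], [−15, 6, 1]].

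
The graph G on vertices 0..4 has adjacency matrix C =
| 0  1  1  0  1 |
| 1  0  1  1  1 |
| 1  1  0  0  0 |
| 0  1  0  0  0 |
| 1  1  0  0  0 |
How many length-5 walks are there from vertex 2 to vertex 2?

The number of length-5 walks from vertex 2 to vertex 2 is entry (2,2) of C^5, where C is the adjacency matrix.
C^2 = [[3, 2, 1, 1, 1], [2, 4, 1, 0, 1], [1, 1, 2, 1, 2], [1, 0, 1, 1, 1], [1, 1, 2, 1, 2]]
C^3 = [[4, 6, 5, 2, 5], [6, 4, 6, 4, 6], [5, 6, 2, 1, 2], [2, 4, 1, 0, 1], [5, 6, 2, 1, 2]]
C^4 = [[16, 16, 10, 6, 10], [16, 22, 10, 4, 10], [10, 10, 11, 6, 11], [6, 4, 6, 4, 6], [10, 10, 11, 6, 11]]
C^5 = [[36, 42, 32, 16, 32], [42, 40, 38, 22, 38], [32, 38, 20, 10, 20], [16, 22, 10, 4, 10], [32, 38, 20, 10, 20]]

20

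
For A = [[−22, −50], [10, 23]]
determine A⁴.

tr A = 1 and det A = −6, so the characteristic polynomial is λ² − (1)λ + (−6) with roots −2 and 3.
Eigenvectors give P = [[5, −2], [−2, 1]] with P⁻¹ = [[1, 2], [2, 5]], and A = P·diag(−2, 3)·P⁻¹.
Then A⁴ = P·diag(16, 81)·P⁻¹ = [[80, −162], [−32, 81]] · [[1, 2], [2, 5]] = [[−244, −650], [130, 341]].

[[−244, −650], [130, 341]]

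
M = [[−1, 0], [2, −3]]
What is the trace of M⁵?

−244

tr M = −4 and det M = 3, so the characteristic polynomial is λ² − (−4)λ + (3) with roots −1 and −3.
Eigenvectors give P = [[1, 0], [1, −1]] with P⁻¹ = [[1, 0], [1, −1]], and M = P·diag(−1, −3)·P⁻¹.
Then M⁵ = P·diag(−1, −243)·P⁻¹ = [[−1, 0], [−1, 243]] · [[1, 0], [1, −1]] = [[−1, 0], [242, −243]].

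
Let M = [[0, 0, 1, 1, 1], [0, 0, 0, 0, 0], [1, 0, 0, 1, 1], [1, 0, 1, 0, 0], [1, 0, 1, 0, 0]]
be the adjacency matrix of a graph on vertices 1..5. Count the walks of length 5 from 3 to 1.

33

The number of length-5 walks from vertex 3 to vertex 1 is entry (3,1) of M⁵, where M is the adjacency matrix.
M² = [[3, 0, 2, 1, 1], [0, 0, 0, 0, 0], [2, 0, 3, 1, 1], [1, 0, 1, 2, 2], [1, 0, 1, 2, 2]]
M³ = [[4, 0, 5, 5, 5], [0, 0, 0, 0, 0], [5, 0, 4, 5, 5], [5, 0, 5, 2, 2], [5, 0, 5, 2, 2]]
M⁴ = [[15, 0, 14, 9, 9], [0, 0, 0, 0, 0], [14, 0, 15, 9, 9], [9, 0, 9, 10, 10], [9, 0, 9, 10, 10]]
M⁵ = [[32, 0, 33, 29, 29], [0, 0, 0, 0, 0], [33, 0, 32, 29, 29], [29, 0, 29, 18, 18], [29, 0, 29, 18, 18]]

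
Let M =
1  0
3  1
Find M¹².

M = I + N where N = [[0, 0], [3, 0]] is strictly lower-triangular, so N² = 0.
(I + N)¹² = I + 12·N = [[1, 0], [36, 1]].

[[1, 0], [36, 1]]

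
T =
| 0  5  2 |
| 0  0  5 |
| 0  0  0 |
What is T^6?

[[0, 0, 0], [0, 0, 0], [0, 0, 0]]

T is strictly triangular, hence nilpotent: T^3 = 0, so T^6 = 0.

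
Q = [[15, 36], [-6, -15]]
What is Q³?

[[135, 324], [-54, -135]]

tr Q = 0 and det Q = -9, so the characteristic polynomial is λ² − (0)λ + (-9) with roots -3 and 3.
Eigenvectors give P = [[2, -3], [-1, 1]] with P⁻¹ = [[-1, -3], [-1, -2]], and Q = P·diag(-3, 3)·P⁻¹.
Then Q³ = P·diag(-27, 27)·P⁻¹ = [[-54, -81], [27, 27]] · [[-1, -3], [-1, -2]] = [[135, 324], [-54, -135]].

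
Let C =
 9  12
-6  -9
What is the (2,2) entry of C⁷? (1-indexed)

tr C = 0 and det C = -9, so the characteristic polynomial is λ² − (0)λ + (-9) with roots 3 and -3.
Eigenvectors give P = [[-2, -1], [1, 1]] with P⁻¹ = [[-1, -1], [1, 2]], and C = P·diag(3, -3)·P⁻¹.
Then C⁷ = P·diag(2187, -2187)·P⁻¹ = [[-4374, 2187], [2187, -2187]] · [[-1, -1], [1, 2]] = [[6561, 8748], [-4374, -6561]].

-6561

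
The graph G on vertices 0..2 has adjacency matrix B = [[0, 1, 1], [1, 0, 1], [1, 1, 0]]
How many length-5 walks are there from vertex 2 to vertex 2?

The number of length-5 walks from vertex 2 to vertex 2 is entry (2,2) of B^5, where B is the adjacency matrix.
B^2 = [[2, 1, 1], [1, 2, 1], [1, 1, 2]]
B^3 = [[2, 3, 3], [3, 2, 3], [3, 3, 2]]
B^4 = [[6, 5, 5], [5, 6, 5], [5, 5, 6]]
B^5 = [[10, 11, 11], [11, 10, 11], [11, 11, 10]]

10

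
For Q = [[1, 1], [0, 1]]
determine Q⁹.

Q = I + N where N = [[0, 1], [0, 0]] is strictly upper-triangular, so N² = 0.
(I + N)⁹ = I + 9·N = [[1, 9], [0, 1]].

[[1, 9], [0, 1]]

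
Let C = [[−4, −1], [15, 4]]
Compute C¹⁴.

[[1, 0], [0, 1]]

C² = I (check: tr C = 0 and det C = −1), so C¹⁴ = I since 14 is even.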